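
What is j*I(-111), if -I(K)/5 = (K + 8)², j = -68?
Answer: 3607060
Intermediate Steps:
I(K) = -5*(8 + K)² (I(K) = -5*(K + 8)² = -5*(8 + K)²)
j*I(-111) = -(-340)*(8 - 111)² = -(-340)*(-103)² = -(-340)*10609 = -68*(-53045) = 3607060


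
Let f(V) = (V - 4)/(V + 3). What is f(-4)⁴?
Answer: 4096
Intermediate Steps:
f(V) = (-4 + V)/(3 + V)
f(-4)⁴ = ((-4 - 4)/(3 - 4))⁴ = (-8/(-1))⁴ = (-1*(-8))⁴ = 8⁴ = 4096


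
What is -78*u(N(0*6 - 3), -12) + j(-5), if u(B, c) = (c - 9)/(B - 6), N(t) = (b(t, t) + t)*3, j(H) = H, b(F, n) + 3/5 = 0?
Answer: -205/2 ≈ -102.50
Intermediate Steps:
b(F, n) = -3/5 (b(F, n) = -3/5 + 0 = -3/5)
N(t) = -9/5 + 3*t (N(t) = (-3/5 + t)*3 = -9/5 + 3*t)
u(B, c) = (-9 + c)/(-6 + B)
-78*u(N(0*6 - 3), -12) + j(-5) = -78*(-9 - 12)/(-6 + (-9/5 + 3*(0*6 - 3))) - 5 = -78*(-21)/(-6 + (-9/5 + 3*(0 - 3))) - 5 = -78*(-21)/(-6 + (-9/5 + 3*(-3))) - 5 = -78*(-21)/(-6 + (-9/5 - 9)) - 5 = -78*(-21)/(-6 - 54/5) - 5 = -78*(-21)/(-84/5) - 5 = -(-65)*(-21)/14 - 5 = -78*5/4 - 5 = -195/2 - 5 = -205/2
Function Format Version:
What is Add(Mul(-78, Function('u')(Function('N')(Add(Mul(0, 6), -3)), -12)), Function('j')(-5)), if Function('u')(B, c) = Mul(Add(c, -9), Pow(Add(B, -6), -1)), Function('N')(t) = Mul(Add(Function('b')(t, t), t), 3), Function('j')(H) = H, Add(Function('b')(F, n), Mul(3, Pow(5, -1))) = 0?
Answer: Rational(-205, 2) ≈ -102.50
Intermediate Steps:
Function('b')(F, n) = Rational(-3, 5) (Function('b')(F, n) = Add(Rational(-3, 5), 0) = Rational(-3, 5))
Function('N')(t) = Add(Rational(-9, 5), Mul(3, t)) (Function('N')(t) = Mul(Add(Rational(-3, 5), t), 3) = Add(Rational(-9, 5), Mul(3, t)))
Function('u')(B, c) = Mul(Pow(Add(-6, B), -1), Add(-9, c)) (Function('u')(B, c) = Mul(Add(-9, c), Pow(Add(-6, B), -1)) = Mul(Pow(Add(-6, B), -1), Add(-9, c)))
Add(Mul(-78, Function('u')(Function('N')(Add(Mul(0, 6), -3)), -12)), Function('j')(-5)) = Add(Mul(-78, Mul(Pow(Add(-6, Add(Rational(-9, 5), Mul(3, Add(Mul(0, 6), -3)))), -1), Add(-9, -12))), -5) = Add(Mul(-78, Mul(Pow(Add(-6, Add(Rational(-9, 5), Mul(3, Add(0, -3)))), -1), -21)), -5) = Add(Mul(-78, Mul(Pow(Add(-6, Add(Rational(-9, 5), Mul(3, -3))), -1), -21)), -5) = Add(Mul(-78, Mul(Pow(Add(-6, Add(Rational(-9, 5), -9)), -1), -21)), -5) = Add(Mul(-78, Mul(Pow(Add(-6, Rational(-54, 5)), -1), -21)), -5) = Add(Mul(-78, Mul(Pow(Rational(-84, 5), -1), -21)), -5) = Add(Mul(-78, Mul(Rational(-5, 84), -21)), -5) = Add(Mul(-78, Rational(5, 4)), -5) = Add(Rational(-195, 2), -5) = Rational(-205, 2)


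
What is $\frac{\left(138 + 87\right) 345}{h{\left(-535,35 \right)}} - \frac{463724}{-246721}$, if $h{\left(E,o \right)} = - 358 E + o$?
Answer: $\frac{799888931}{350097099} \approx 2.2848$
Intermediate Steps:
$h{\left(E,o \right)} = o - 358 E$
$\frac{\left(138 + 87\right) 345}{h{\left(-535,35 \right)}} - \frac{463724}{-246721} = \frac{\left(138 + 87\right) 345}{35 - -191530} - \frac{463724}{-246721} = \frac{225 \cdot 345}{35 + 191530} - - \frac{463724}{246721} = \frac{77625}{191565} + \frac{463724}{246721} = 77625 \cdot \frac{1}{191565} + \frac{463724}{246721} = \frac{575}{1419} + \frac{463724}{246721} = \frac{799888931}{350097099}$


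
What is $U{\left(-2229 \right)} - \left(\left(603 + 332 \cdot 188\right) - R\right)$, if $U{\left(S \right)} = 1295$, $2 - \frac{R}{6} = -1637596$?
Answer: $9763864$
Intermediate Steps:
$R = 9825588$ ($R = 12 - -9825576 = 12 + 9825576 = 9825588$)
$U{\left(-2229 \right)} - \left(\left(603 + 332 \cdot 188\right) - R\right) = 1295 - \left(\left(603 + 332 \cdot 188\right) - 9825588\right) = 1295 - \left(\left(603 + 62416\right) - 9825588\right) = 1295 - \left(63019 - 9825588\right) = 1295 - -9762569 = 1295 + 9762569 = 9763864$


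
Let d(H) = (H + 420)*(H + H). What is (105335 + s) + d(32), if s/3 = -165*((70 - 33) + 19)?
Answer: 106543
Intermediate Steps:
s = -27720 (s = 3*(-165*((70 - 33) + 19)) = 3*(-165*(37 + 19)) = 3*(-165*56) = 3*(-9240) = -27720)
d(H) = 2*H*(420 + H) (d(H) = (420 + H)*(2*H) = 2*H*(420 + H))
(105335 + s) + d(32) = (105335 - 27720) + 2*32*(420 + 32) = 77615 + 2*32*452 = 77615 + 28928 = 106543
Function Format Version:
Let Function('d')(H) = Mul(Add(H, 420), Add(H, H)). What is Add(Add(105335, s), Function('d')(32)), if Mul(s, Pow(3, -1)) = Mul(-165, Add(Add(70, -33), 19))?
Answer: 106543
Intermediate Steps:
s = -27720 (s = Mul(3, Mul(-165, Add(Add(70, -33), 19))) = Mul(3, Mul(-165, Add(37, 19))) = Mul(3, Mul(-165, 56)) = Mul(3, -9240) = -27720)
Function('d')(H) = Mul(2, H, Add(420, H)) (Function('d')(H) = Mul(Add(420, H), Mul(2, H)) = Mul(2, H, Add(420, H)))
Add(Add(105335, s), Function('d')(32)) = Add(Add(105335, -27720), Mul(2, 32, Add(420, 32))) = Add(77615, Mul(2, 32, 452)) = Add(77615, 28928) = 106543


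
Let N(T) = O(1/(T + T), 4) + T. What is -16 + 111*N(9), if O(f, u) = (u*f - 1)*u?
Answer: 1913/3 ≈ 637.67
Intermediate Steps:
O(f, u) = u*(-1 + f*u) (O(f, u) = (f*u - 1)*u = (-1 + f*u)*u = u*(-1 + f*u))
N(T) = -4 + T + 8/T (N(T) = 4*(-1 + 4/(T + T)) + T = 4*(-1 + 4/(2*T)) + T = 4*(-1 + (1/(2*T))*4) + T = 4*(-1 + 2/T) + T = (-4 + 8/T) + T = -4 + T + 8/T)
-16 + 111*N(9) = -16 + 111*(-4 + 9 + 8/9) = -16 + 111*(53/9) = -16 + 1961/3 = 1913/3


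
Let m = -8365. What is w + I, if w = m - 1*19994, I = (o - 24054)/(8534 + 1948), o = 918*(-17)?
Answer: -49549783/1747 ≈ -28363.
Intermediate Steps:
o = -15606
I = -6610/1747 (I = (-15606 - 24054)/(8534 + 1948) = -39660/10482 = -39660*1/10482 = -6610/1747 ≈ -3.7836)
w = -28359 (w = -8365 - 1*19994 = -8365 - 19994 = -28359)
w + I = -28359 - 6610/1747 = -49549783/1747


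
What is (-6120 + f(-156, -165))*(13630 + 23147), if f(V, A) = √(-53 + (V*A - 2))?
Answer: -225075240 + 36777*√25685 ≈ -2.1918e+8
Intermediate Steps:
f(V, A) = √(-55 + A*V) (f(V, A) = √(-53 + (A*V - 2)) = √(-53 + (-2 + A*V)) = √(-55 + A*V))
(-6120 + f(-156, -165))*(13630 + 23147) = (-6120 + √(-55 - 165*(-156)))*(13630 + 23147) = (-6120 + √(-55 + 25740))*36777 = (-6120 + √25685)*36777 = -225075240 + 36777*√25685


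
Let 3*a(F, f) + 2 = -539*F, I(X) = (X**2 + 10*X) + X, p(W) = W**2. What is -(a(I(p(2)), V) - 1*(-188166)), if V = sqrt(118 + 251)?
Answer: -532156/3 ≈ -1.7739e+5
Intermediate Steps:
I(X) = X**2 + 11*X
V = 3*sqrt(41) (V = sqrt(369) = 3*sqrt(41) ≈ 19.209)
a(F, f) = -2/3 - 539*F/3 (a(F, f) = -2/3 + (-539*F)/3 = -2/3 - 539*F/3)
-(a(I(p(2)), V) - 1*(-188166)) = -((-2/3 - 539*2**2*(11 + 2**2)/3) - 1*(-188166)) = -((-2/3 - 2156*(11 + 4)/3) + 188166) = -((-2/3 - 2156*15/3) + 188166) = -((-2/3 - 539/3*60) + 188166) = -((-2/3 - 10780) + 188166) = -(-32342/3 + 188166) = -1*532156/3 = -532156/3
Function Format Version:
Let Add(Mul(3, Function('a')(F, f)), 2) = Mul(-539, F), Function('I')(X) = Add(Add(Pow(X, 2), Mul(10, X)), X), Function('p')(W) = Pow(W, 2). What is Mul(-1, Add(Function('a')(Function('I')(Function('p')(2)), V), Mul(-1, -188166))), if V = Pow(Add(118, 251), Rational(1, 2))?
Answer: Rational(-532156, 3) ≈ -1.7739e+5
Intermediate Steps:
Function('I')(X) = Add(Pow(X, 2), Mul(11, X))
V = Mul(3, Pow(41, Rational(1, 2))) (V = Pow(369, Rational(1, 2)) = Mul(3, Pow(41, Rational(1, 2))) ≈ 19.209)
Function('a')(F, f) = Add(Rational(-2, 3), Mul(Rational(-539, 3), F)) (Function('a')(F, f) = Add(Rational(-2, 3), Mul(Rational(1, 3), Mul(-539, F))) = Add(Rational(-2, 3), Mul(Rational(-539, 3), F)))
Mul(-1, Add(Function('a')(Function('I')(Function('p')(2)), V), Mul(-1, -188166))) = Mul(-1, Add(Add(Rational(-2, 3), Mul(Rational(-539, 3), Mul(Pow(2, 2), Add(11, Pow(2, 2))))), Mul(-1, -188166))) = Mul(-1, Add(Add(Rational(-2, 3), Mul(Rational(-539, 3), Mul(4, Add(11, 4)))), 188166)) = Mul(-1, Add(Add(Rational(-2, 3), Mul(Rational(-539, 3), Mul(4, 15))), 188166)) = Mul(-1, Add(Add(Rational(-2, 3), Mul(Rational(-539, 3), 60)), 188166)) = Mul(-1, Add(Add(Rational(-2, 3), -10780), 188166)) = Mul(-1, Add(Rational(-32342, 3), 188166)) = Mul(-1, Rational(532156, 3)) = Rational(-532156, 3)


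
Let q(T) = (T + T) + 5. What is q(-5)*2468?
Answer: -12340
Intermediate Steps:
q(T) = 5 + 2*T (q(T) = 2*T + 5 = 5 + 2*T)
q(-5)*2468 = (5 + 2*(-5))*2468 = (5 - 10)*2468 = -5*2468 = -12340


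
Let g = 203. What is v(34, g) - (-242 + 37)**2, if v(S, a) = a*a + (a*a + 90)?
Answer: 40483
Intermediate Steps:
v(S, a) = 90 + 2*a**2 (v(S, a) = a**2 + (a**2 + 90) = a**2 + (90 + a**2) = 90 + 2*a**2)
v(34, g) - (-242 + 37)**2 = (90 + 2*203**2) - (-242 + 37)**2 = (90 + 2*41209) - 1*(-205)**2 = (90 + 82418) - 1*42025 = 82508 - 42025 = 40483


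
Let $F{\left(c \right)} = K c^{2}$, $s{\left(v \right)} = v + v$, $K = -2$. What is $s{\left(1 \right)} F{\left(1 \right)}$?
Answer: $-4$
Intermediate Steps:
$s{\left(v \right)} = 2 v$
$F{\left(c \right)} = - 2 c^{2}$
$s{\left(1 \right)} F{\left(1 \right)} = 2 \cdot 1 \left(- 2 \cdot 1^{2}\right) = 2 \left(\left(-2\right) 1\right) = 2 \left(-2\right) = -4$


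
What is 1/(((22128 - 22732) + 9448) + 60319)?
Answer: 1/69163 ≈ 1.4459e-5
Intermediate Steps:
1/(((22128 - 22732) + 9448) + 60319) = 1/((-604 + 9448) + 60319) = 1/(8844 + 60319) = 1/69163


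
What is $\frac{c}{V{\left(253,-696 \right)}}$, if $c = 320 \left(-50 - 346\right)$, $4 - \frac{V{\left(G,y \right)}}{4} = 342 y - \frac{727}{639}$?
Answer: $- \frac{20243520}{152105731} \approx -0.13309$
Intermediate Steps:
$V{\left(G,y \right)} = \frac{13132}{639} - 1368 y$ ($V{\left(G,y \right)} = 16 - 4 \left(342 y - \frac{727}{639}\right) = 16 - 4 \left(- \frac{727}{639} + 342 y\right) = 16 - \left(- \frac{2908}{639} + 1368 y\right) = \frac{13132}{639} - 1368 y$)
$c = -126720$ ($c = 320 \left(-396\right) = -126720$)
$\frac{c}{V{\left(253,-696 \right)}} = - \frac{126720}{\frac{13132}{639} - -952128} = - \frac{126720}{\frac{13132}{639} + 952128} = - \frac{126720}{\frac{608422924}{639}} = \left(-126720\right) \frac{639}{608422924} = - \frac{20243520}{152105731}$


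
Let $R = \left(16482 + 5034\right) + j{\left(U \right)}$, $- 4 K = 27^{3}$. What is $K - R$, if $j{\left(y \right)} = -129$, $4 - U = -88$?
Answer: $- \frac{105231}{4} \approx -26308.0$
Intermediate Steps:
$U = 92$ ($U = 4 - -88 = 4 + 88 = 92$)
$K = - \frac{19683}{4}$ ($K = - \frac{27^{3}}{4} = \left(- \frac{1}{4}\right) 19683 = - \frac{19683}{4} \approx -4920.8$)
$R = 21387$ ($R = \left(16482 + 5034\right) - 129 = 21516 - 129 = 21387$)
$K - R = - \frac{19683}{4} - 21387 = - \frac{105231}{4}$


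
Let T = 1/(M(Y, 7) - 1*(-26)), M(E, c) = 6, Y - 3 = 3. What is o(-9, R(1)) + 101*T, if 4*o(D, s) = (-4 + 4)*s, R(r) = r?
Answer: 101/32 ≈ 3.1563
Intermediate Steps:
Y = 6 (Y = 3 + 3 = 6)
o(D, s) = 0 (o(D, s) = ((-4 + 4)*s)/4 = (0*s)/4 = (¼)*0 = 0)
T = 1/32 (T = 1/(6 - 1*(-26)) = 1/(6 + 26) = 1/32 ≈ 0.031250)
o(-9, R(1)) + 101*T = 0 + 101*(1/32) = 0 + 101/32 = 101/32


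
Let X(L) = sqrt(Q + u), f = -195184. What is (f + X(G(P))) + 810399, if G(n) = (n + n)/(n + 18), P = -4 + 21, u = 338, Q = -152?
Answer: 615215 + sqrt(186) ≈ 6.1523e+5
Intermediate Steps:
P = 17
G(n) = 2*n/(18 + n) (G(n) = (2*n)/(18 + n) = 2*n/(18 + n))
X(L) = sqrt(186) (X(L) = sqrt(-152 + 338) = sqrt(186))
(f + X(G(P))) + 810399 = (-195184 + sqrt(186)) + 810399 = 615215 + sqrt(186)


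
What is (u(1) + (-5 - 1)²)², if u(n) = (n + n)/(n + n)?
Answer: 1369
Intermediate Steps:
u(n) = 1 (u(n) = (2*n)/((2*n)) = (2*n)*(1/(2*n)) = 1)
(u(1) + (-5 - 1)²)² = (1 + (-5 - 1)²)² = (1 + (-6)²)² = (1 + 36)² = 37² = 1369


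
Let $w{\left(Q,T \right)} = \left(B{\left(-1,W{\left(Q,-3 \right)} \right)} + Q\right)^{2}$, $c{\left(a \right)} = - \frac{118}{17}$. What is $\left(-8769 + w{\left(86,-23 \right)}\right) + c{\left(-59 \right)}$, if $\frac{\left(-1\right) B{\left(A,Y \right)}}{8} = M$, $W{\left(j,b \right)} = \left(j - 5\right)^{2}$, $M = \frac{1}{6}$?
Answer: $- \frac{245947}{153} \approx -1607.5$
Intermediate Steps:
$c{\left(a \right)} = - \frac{118}{17}$ ($c{\left(a \right)} = \left(-118\right) \frac{1}{17} = - \frac{118}{17}$)
$M = \frac{1}{6} \approx 0.16667$
$W{\left(j,b \right)} = \left(-5 + j\right)^{2}$
$B{\left(A,Y \right)} = - \frac{4}{3}$ ($B{\left(A,Y \right)} = \left(-8\right) \frac{1}{6} = - \frac{4}{3}$)
$w{\left(Q,T \right)} = \left(- \frac{4}{3} + Q\right)^{2}$
$\left(-8769 + w{\left(86,-23 \right)}\right) + c{\left(-59 \right)} = \left(-8769 + \frac{\left(-4 + 3 \cdot 86\right)^{2}}{9}\right) - \frac{118}{17} = \left(-8769 + \frac{\left(-4 + 258\right)^{2}}{9}\right) - \frac{118}{17} = \left(-8769 + \frac{254^{2}}{9}\right) - \frac{118}{17} = \left(-8769 + \frac{1}{9} \cdot 64516\right) - \frac{118}{17} = \left(-8769 + \frac{64516}{9}\right) - \frac{118}{17} = - \frac{14405}{9} - \frac{118}{17} = - \frac{245947}{153}$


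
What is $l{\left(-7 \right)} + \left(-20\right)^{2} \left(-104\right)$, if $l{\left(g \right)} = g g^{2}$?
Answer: $-41943$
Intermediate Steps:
$l{\left(g \right)} = g^{3}$
$l{\left(-7 \right)} + \left(-20\right)^{2} \left(-104\right) = \left(-7\right)^{3} + \left(-20\right)^{2} \left(-104\right) = -343 + 400 \left(-104\right) = -343 - 41600 = -41943$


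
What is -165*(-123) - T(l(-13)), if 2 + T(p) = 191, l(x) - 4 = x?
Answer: 20106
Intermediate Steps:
l(x) = 4 + x
T(p) = 189 (T(p) = -2 + 191 = 189)
-165*(-123) - T(l(-13)) = -165*(-123) - 1*189 = 20295 - 189 = 20106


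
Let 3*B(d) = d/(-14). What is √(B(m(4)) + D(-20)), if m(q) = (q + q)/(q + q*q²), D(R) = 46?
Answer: √5862297/357 ≈ 6.7821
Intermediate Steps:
m(q) = 2*q/(q + q³) (m(q) = (2*q)/(q + q³) = 2*q/(q + q³))
B(d) = -d/42 (B(d) = (d/(-14))/3 = (d*(-1/14))/3 = (-d/14)/3 = -d/42)
√(B(m(4)) + D(-20)) = √(-1/(21*(1 + 4²)) + 46) = √(-1/(21*(1 + 16)) + 46) = √(-1/(21*17) + 46) = √(-1/42*2/17 + 46) = √(-1/357 + 46) = √(16421/357) = √5862297/357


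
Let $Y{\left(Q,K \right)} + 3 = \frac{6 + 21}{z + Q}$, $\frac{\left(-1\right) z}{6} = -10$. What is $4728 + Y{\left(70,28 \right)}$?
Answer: $\frac{614277}{130} \approx 4725.2$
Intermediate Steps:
$z = 60$ ($z = \left(-6\right) \left(-10\right) = 60$)
$Y{\left(Q,K \right)} = -3 + \frac{27}{60 + Q}$ ($Y{\left(Q,K \right)} = -3 + \frac{6 + 21}{60 + Q} = -3 + \frac{27}{60 + Q}$)
$4728 + Y{\left(70,28 \right)} = 4728 + \frac{3 \left(-51 - 70\right)}{60 + 70} = 4728 + \frac{3 \left(-51 - 70\right)}{130} = 4728 + 3 \cdot \frac{1}{130} \left(-121\right) = 4728 - \frac{363}{130} = \frac{614277}{130}$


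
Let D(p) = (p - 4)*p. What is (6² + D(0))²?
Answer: 1296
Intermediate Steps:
D(p) = p*(-4 + p) (D(p) = (-4 + p)*p = p*(-4 + p))
(6² + D(0))² = (6² + 0*(-4 + 0))² = (36 + 0*(-4))² = (36 + 0)² = 36² = 1296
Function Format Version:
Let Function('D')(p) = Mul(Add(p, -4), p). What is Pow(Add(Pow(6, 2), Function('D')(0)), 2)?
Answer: 1296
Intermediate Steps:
Function('D')(p) = Mul(p, Add(-4, p)) (Function('D')(p) = Mul(Add(-4, p), p) = Mul(p, Add(-4, p)))
Pow(Add(Pow(6, 2), Function('D')(0)), 2) = Pow(Add(Pow(6, 2), Mul(0, Add(-4, 0))), 2) = Pow(Add(36, Mul(0, -4)), 2) = Pow(Add(36, 0), 2) = Pow(36, 2) = 1296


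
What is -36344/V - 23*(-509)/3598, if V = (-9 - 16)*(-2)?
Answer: -65090181/89950 ≈ -723.63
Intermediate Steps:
V = 50 (V = -25*(-2) = 50)
-36344/V - 23*(-509)/3598 = -36344/50 - 23*(-509)/3598 = -36344*1/50 + 11707*(1/3598) = -18172/25 + 11707/3598 = -65090181/89950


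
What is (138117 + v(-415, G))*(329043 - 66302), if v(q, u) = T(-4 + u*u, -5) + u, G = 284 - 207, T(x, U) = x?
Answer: 37865970179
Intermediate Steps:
G = 77
v(q, u) = -4 + u + u² (v(q, u) = (-4 + u*u) + u = (-4 + u²) + u = -4 + u + u²)
(138117 + v(-415, G))*(329043 - 66302) = (138117 + (-4 + 77 + 77²))*(329043 - 66302) = (138117 + (-4 + 77 + 5929))*262741 = (138117 + 6002)*262741 = 144119*262741 = 37865970179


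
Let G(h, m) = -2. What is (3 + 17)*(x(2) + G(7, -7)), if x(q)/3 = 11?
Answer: 620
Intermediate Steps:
x(q) = 33 (x(q) = 3*11 = 33)
(3 + 17)*(x(2) + G(7, -7)) = (3 + 17)*(33 - 2) = 20*31 = 620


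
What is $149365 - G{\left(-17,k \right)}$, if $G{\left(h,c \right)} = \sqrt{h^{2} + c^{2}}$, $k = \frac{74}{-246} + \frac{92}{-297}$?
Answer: $149365 - \frac{\sqrt{42908005306}}{12177} \approx 1.4935 \cdot 10^{5}$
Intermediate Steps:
$k = - \frac{7435}{12177}$ ($k = 74 \left(- \frac{1}{246}\right) + 92 \left(- \frac{1}{297}\right) = - \frac{37}{123} - \frac{92}{297} = - \frac{7435}{12177} \approx -0.61058$)
$G{\left(h,c \right)} = \sqrt{c^{2} + h^{2}}$
$149365 - G{\left(-17,k \right)} = 149365 - \sqrt{\left(- \frac{7435}{12177}\right)^{2} + \left(-17\right)^{2}} = 149365 - \sqrt{\frac{55279225}{148279329} + 289} = 149365 - \sqrt{\frac{42908005306}{148279329}} = 149365 - \frac{\sqrt{42908005306}}{12177}$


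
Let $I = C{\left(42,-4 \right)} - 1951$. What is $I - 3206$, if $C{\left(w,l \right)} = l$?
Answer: $-5161$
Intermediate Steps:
$I = -1955$ ($I = -4 - 1951 = -1955$)
$I - 3206 = -1955 - 3206 = -5161$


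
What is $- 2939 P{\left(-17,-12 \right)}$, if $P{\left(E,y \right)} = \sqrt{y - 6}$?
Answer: $- 8817 i \sqrt{2} \approx - 12469.0 i$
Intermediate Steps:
$P{\left(E,y \right)} = \sqrt{-6 + y}$
$- 2939 P{\left(-17,-12 \right)} = - 2939 \sqrt{-6 - 12} = - 2939 \sqrt{-18} = - 2939 \cdot 3 i \sqrt{2} = - 8817 i \sqrt{2}$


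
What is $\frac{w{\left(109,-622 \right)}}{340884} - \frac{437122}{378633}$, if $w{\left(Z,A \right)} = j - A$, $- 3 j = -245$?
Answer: $- \frac{148741464427}{129069931572} \approx -1.1524$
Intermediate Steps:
$j = \frac{245}{3}$ ($j = \left(- \frac{1}{3}\right) \left(-245\right) = \frac{245}{3} \approx 81.667$)
$w{\left(Z,A \right)} = \frac{245}{3} - A$
$\frac{w{\left(109,-622 \right)}}{340884} - \frac{437122}{378633} = \frac{\frac{245}{3} - -622}{340884} - \frac{437122}{378633} = \left(\frac{245}{3} + 622\right) \frac{1}{340884} - \frac{437122}{378633} = \frac{2111}{3} \cdot \frac{1}{340884} - \frac{437122}{378633} = \frac{2111}{1022652} - \frac{437122}{378633} = - \frac{148741464427}{129069931572}$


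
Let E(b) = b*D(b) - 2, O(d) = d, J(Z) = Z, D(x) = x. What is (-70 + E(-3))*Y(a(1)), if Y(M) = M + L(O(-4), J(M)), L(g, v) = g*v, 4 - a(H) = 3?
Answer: 189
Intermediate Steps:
a(H) = 1 (a(H) = 4 - 1*3 = 4 - 3 = 1)
E(b) = -2 + b² (E(b) = b*b - 2 = b² - 2 = -2 + b²)
Y(M) = -3*M (Y(M) = M - 4*M = -3*M)
(-70 + E(-3))*Y(a(1)) = (-70 + (-2 + (-3)²))*(-3*1) = (-70 + (-2 + 9))*(-3) = (-70 + 7)*(-3) = -63*(-3) = 189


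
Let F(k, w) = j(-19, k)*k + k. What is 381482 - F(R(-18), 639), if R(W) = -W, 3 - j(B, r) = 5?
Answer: 381500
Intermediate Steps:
j(B, r) = -2 (j(B, r) = 3 - 1*5 = 3 - 5 = -2)
F(k, w) = -k (F(k, w) = -2*k + k = -k)
381482 - F(R(-18), 639) = 381482 - (-1)*(-1*(-18)) = 381482 - (-1)*18 = 381482 - 1*(-18) = 381482 + 18 = 381500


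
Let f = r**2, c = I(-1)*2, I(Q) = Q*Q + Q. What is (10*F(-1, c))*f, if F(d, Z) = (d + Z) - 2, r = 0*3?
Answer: 0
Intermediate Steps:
r = 0
I(Q) = Q + Q**2 (I(Q) = Q**2 + Q = Q + Q**2)
c = 0 (c = -(1 - 1)*2 = -1*0*2 = 0*2 = 0)
f = 0 (f = 0**2 = 0)
F(d, Z) = -2 + Z + d (F(d, Z) = (Z + d) - 2 = -2 + Z + d)
(10*F(-1, c))*f = (10*(-2 + 0 - 1))*0 = (10*(-3))*0 = -30*0 = 0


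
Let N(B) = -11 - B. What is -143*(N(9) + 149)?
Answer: -18447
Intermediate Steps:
-143*(N(9) + 149) = -143*((-11 - 1*9) + 149) = -143*((-11 - 9) + 149) = -143*(-20 + 149) = -143*129 = -18447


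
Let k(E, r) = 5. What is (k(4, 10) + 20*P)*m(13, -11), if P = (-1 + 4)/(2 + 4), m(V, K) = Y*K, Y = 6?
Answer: -990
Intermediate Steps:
m(V, K) = 6*K
P = ½ (P = 3/6 = 3*(⅙) = ½ ≈ 0.50000)
(k(4, 10) + 20*P)*m(13, -11) = (5 + 20*(½))*(6*(-11)) = (5 + 10)*(-66) = 15*(-66) = -990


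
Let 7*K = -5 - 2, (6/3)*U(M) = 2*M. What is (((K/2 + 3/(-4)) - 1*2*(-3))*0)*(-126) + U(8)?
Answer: 8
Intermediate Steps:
U(M) = M (U(M) = (2*M)/2 = M)
K = -1 (K = (-5 - 2)/7 = (⅐)*(-7) = -1)
(((K/2 + 3/(-4)) - 1*2*(-3))*0)*(-126) + U(8) = (((-1/2 + 3/(-4)) - 1*2*(-3))*0)*(-126) + 8 = (((-1*½ + 3*(-¼)) - 2*(-3))*0)*(-126) + 8 = (((-½ - ¾) + 6)*0)*(-126) + 8 = ((-5/4 + 6)*0)*(-126) + 8 = ((19/4)*0)*(-126) + 8 = 0*(-126) + 8 = 0 + 8 = 8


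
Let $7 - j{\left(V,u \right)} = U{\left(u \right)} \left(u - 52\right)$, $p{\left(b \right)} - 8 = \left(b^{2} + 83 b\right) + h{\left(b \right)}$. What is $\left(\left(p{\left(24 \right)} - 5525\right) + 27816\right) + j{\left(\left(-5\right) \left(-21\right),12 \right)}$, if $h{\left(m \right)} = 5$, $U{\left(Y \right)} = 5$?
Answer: $25079$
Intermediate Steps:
$p{\left(b \right)} = 13 + b^{2} + 83 b$ ($p{\left(b \right)} = 8 + \left(\left(b^{2} + 83 b\right) + 5\right) = 8 + \left(5 + b^{2} + 83 b\right) = 13 + b^{2} + 83 b$)
$j{\left(V,u \right)} = 267 - 5 u$ ($j{\left(V,u \right)} = 7 - 5 \left(u - 52\right) = 7 - 5 \left(-52 + u\right) = 7 - \left(-260 + 5 u\right) = 267 - 5 u$)
$\left(\left(p{\left(24 \right)} - 5525\right) + 27816\right) + j{\left(\left(-5\right) \left(-21\right),12 \right)} = \left(\left(\left(13 + 24^{2} + 83 \cdot 24\right) - 5525\right) + 27816\right) + \left(267 - 60\right) = \left(\left(\left(13 + 576 + 1992\right) - 5525\right) + 27816\right) + \left(267 - 60\right) = \left(\left(2581 - 5525\right) + 27816\right) + 207 = \left(-2944 + 27816\right) + 207 = 24872 + 207 = 25079$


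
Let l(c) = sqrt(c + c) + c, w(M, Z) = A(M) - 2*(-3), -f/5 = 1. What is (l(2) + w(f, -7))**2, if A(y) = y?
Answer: 25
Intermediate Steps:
f = -5 (f = -5*1 = -5)
w(M, Z) = 6 + M (w(M, Z) = M - 2*(-3) = M + 6 = 6 + M)
l(c) = c + sqrt(2)*sqrt(c) (l(c) = sqrt(2*c) + c = sqrt(2)*sqrt(c) + c = c + sqrt(2)*sqrt(c))
(l(2) + w(f, -7))**2 = ((2 + sqrt(2)*sqrt(2)) + (6 - 5))**2 = ((2 + 2) + 1)**2 = (4 + 1)**2 = 5**2 = 25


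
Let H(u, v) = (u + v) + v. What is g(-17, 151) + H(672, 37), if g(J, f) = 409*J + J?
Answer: -6224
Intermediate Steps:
H(u, v) = u + 2*v
g(J, f) = 410*J
g(-17, 151) + H(672, 37) = 410*(-17) + (672 + 2*37) = -6970 + (672 + 74) = -6970 + 746 = -6224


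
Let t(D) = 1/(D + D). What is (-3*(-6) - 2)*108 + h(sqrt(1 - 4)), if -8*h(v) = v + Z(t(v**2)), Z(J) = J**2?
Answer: 497663/288 - I*sqrt(3)/8 ≈ 1728.0 - 0.21651*I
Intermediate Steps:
t(D) = 1/(2*D)
h(v) = -v/8 - 1/(32*v**4) (h(v) = -(v + (1/(2*(v**2)))**2)/8 = -(v + (1/(2*v**2))**2)/8 = -(v + 1/(4*v**4))/8 = -v/8 - 1/(32*v**4))
(-3*(-6) - 2)*108 + h(sqrt(1 - 4)) = (-3*(-6) - 2)*108 + (-sqrt(1 - 4)/8 - 1/(32*(1 - 4)**2)) = (18 - 2)*108 + (-I*sqrt(3)/8 - 1/(32*(sqrt(-3))**4)) = 16*108 + (-I*sqrt(3)/8 - 1/(32*(I*sqrt(3))**4)) = 1728 + (-I*sqrt(3)/8 - 1/32*1/9) = 1728 + (-I*sqrt(3)/8 - 1/288) = 1728 + (-1/288 - I*sqrt(3)/8) = 497663/288 - I*sqrt(3)/8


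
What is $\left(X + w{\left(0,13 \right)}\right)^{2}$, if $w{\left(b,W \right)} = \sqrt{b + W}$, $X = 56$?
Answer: $\left(56 + \sqrt{13}\right)^{2} \approx 3552.8$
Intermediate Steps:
$w{\left(b,W \right)} = \sqrt{W + b}$
$\left(X + w{\left(0,13 \right)}\right)^{2} = \left(56 + \sqrt{13 + 0}\right)^{2} = \left(56 + \sqrt{13}\right)^{2}$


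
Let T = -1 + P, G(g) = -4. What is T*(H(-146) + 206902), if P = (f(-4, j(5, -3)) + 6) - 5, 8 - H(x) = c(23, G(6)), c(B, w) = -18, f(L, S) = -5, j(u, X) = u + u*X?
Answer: -1034640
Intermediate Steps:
j(u, X) = u + X*u
H(x) = 26 (H(x) = 8 - 1*(-18) = 8 + 18 = 26)
P = -4 (P = (-5 + 6) - 5 = 1 - 5 = -4)
T = -5 (T = -1 - 4 = -5)
T*(H(-146) + 206902) = -5*(26 + 206902) = -5*206928 = -1034640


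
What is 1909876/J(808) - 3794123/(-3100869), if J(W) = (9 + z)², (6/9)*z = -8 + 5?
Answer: 877385498257/9302607 ≈ 94316.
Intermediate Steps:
z = -9/2 (z = 3*(-8 + 5)/2 = (3/2)*(-3) = -9/2 ≈ -4.5000)
J(W) = 81/4 (J(W) = (9 - 9/2)² = (9/2)² = 81/4)
1909876/J(808) - 3794123/(-3100869) = 1909876/(81/4) - 3794123/(-3100869) = 1909876*(4/81) - 3794123*(-1/3100869) = 7639504/81 + 3794123/3100869 = 877385498257/9302607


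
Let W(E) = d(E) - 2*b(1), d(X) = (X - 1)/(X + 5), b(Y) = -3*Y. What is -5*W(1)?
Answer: -30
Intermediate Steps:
d(X) = (-1 + X)/(5 + X)
W(E) = 6 + (-1 + E)/(5 + E) (W(E) = (-1 + E)/(5 + E) - (-6) = (-1 + E)/(5 + E) - 2*(-3) = (-1 + E)/(5 + E) + 6 = 6 + (-1 + E)/(5 + E))
-5*W(1) = -5*(29 + 7*1)/(5 + 1) = -5*(29 + 7)/6 = -5*36/6 = -5*6 = -30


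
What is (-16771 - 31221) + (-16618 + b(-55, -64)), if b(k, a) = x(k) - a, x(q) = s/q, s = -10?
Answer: -710004/11 ≈ -64546.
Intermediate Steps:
x(q) = -10/q
b(k, a) = -a - 10/k (b(k, a) = -10/k - a = -a - 10/k)
(-16771 - 31221) + (-16618 + b(-55, -64)) = (-16771 - 31221) + (-16618 + (-1*(-64) - 10/(-55))) = -47992 + (-16618 + (64 - 10*(-1/55))) = -47992 + (-16618 + (64 + 2/11)) = -47992 + (-16618 + 706/11) = -47992 - 182092/11 = -710004/11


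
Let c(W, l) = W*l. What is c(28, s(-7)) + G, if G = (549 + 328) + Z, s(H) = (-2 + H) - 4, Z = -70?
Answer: 443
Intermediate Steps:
s(H) = -6 + H
G = 807 (G = (549 + 328) - 70 = 877 - 70 = 807)
c(28, s(-7)) + G = 28*(-6 - 7) + 807 = 28*(-13) + 807 = -364 + 807 = 443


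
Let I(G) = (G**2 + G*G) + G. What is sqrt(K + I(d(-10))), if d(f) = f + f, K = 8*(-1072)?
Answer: 2*I*sqrt(1949) ≈ 88.295*I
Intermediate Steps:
K = -8576
d(f) = 2*f
I(G) = G + 2*G**2 (I(G) = (G**2 + G**2) + G = 2*G**2 + G = G + 2*G**2)
sqrt(K + I(d(-10))) = sqrt(-8576 + (2*(-10))*(1 + 2*(2*(-10)))) = sqrt(-8576 - 20*(1 + 2*(-20))) = sqrt(-8576 - 20*(1 - 40)) = sqrt(-8576 - 20*(-39)) = sqrt(-8576 + 780) = sqrt(-7796) = 2*I*sqrt(1949)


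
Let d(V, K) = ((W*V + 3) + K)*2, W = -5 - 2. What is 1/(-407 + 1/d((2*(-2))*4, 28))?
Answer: -286/116401 ≈ -0.0024570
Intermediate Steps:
W = -7
d(V, K) = 6 - 14*V + 2*K (d(V, K) = ((-7*V + 3) + K)*2 = ((3 - 7*V) + K)*2 = (3 + K - 7*V)*2 = 6 - 14*V + 2*K)
1/(-407 + 1/d((2*(-2))*4, 28)) = 1/(-407 + 1/(6 - 14*2*(-2)*4 + 2*28)) = 1/(-407 + 1/(6 - (-56)*4 + 56)) = 1/(-407 + 1/(6 - 14*(-16) + 56)) = 1/(-407 + 1/(6 + 224 + 56)) = 1/(-407 + 1/286) = 1/(-116401/286) = -286/116401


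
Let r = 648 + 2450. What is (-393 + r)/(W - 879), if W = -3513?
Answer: -2705/4392 ≈ -0.61589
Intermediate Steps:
r = 3098
(-393 + r)/(W - 879) = (-393 + 3098)/(-3513 - 879) = 2705/(-4392) = 2705*(-1/4392) = -2705/4392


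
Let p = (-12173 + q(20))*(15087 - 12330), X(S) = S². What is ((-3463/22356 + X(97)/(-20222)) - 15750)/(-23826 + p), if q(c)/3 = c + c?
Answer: 3560294065195/7516772592863652 ≈ 0.00047365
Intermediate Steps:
q(c) = 6*c (q(c) = 3*(c + c) = 3*(2*c) = 6*c)
p = -33230121 (p = (-12173 + 6*20)*(15087 - 12330) = (-12173 + 120)*2757 = -12053*2757 = -33230121)
((-3463/22356 + X(97)/(-20222)) - 15750)/(-23826 + p) = ((-3463/22356 + 97²/(-20222)) - 15750)/(-23826 - 33230121) = ((-3463*1/22356 + 9409*(-1/20222)) - 15750)/(-33253947) = ((-3463/22356 - 9409/20222) - 15750)*(-1/33253947) = (-140188195/226041516 - 15750)*(-1/33253947) = -3560294065195/226041516*(-1/33253947) = 3560294065195/7516772592863652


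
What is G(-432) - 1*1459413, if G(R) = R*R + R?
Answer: -1273221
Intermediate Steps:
G(R) = R + R² (G(R) = R² + R = R + R²)
G(-432) - 1*1459413 = -432*(1 - 432) - 1*1459413 = -432*(-431) - 1459413 = 186192 - 1459413 = -1273221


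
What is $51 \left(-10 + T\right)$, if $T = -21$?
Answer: $-1581$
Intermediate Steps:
$51 \left(-10 + T\right) = 51 \left(-10 - 21\right) = 51 \left(-31\right) = -1581$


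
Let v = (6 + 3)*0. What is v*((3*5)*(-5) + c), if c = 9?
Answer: 0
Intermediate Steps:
v = 0 (v = 9*0 = 0)
v*((3*5)*(-5) + c) = 0*((3*5)*(-5) + 9) = 0*(15*(-5) + 9) = 0*(-75 + 9) = 0*(-66) = 0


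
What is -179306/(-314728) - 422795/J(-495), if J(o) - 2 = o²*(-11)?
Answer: 308172022649/424138940372 ≈ 0.72658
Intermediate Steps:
J(o) = 2 - 11*o² (J(o) = 2 + o²*(-11) = 2 - 11*o²)
-179306/(-314728) - 422795/J(-495) = -179306/(-314728) - 422795/(2 - 11*(-495)²) = -179306*(-1/314728) - 422795/(2 - 11*245025) = 89653/157364 - 422795/(2 - 2695275) = 89653/157364 - 422795/(-2695273) = 89653/157364 - 422795*(-1/2695273) = 89653/157364 + 422795/2695273 = 308172022649/424138940372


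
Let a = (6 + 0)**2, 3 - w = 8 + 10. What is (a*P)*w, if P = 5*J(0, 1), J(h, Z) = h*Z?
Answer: 0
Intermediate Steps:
J(h, Z) = Z*h
w = -15 (w = 3 - (8 + 10) = 3 - 1*18 = 3 - 18 = -15)
a = 36 (a = 6**2 = 36)
P = 0 (P = 5*(1*0) = 5*0 = 0)
(a*P)*w = (36*0)*(-15) = 0*(-15) = 0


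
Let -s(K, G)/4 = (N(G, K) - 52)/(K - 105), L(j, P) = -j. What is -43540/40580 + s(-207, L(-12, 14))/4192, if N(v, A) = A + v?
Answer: -54794455/51033408 ≈ -1.0737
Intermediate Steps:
s(K, G) = -4*(-52 + G + K)/(-105 + K) (s(K, G) = -4*((K + G) - 52)/(K - 105) = -4*((G + K) - 52)/(-105 + K) = -4*(-52 + G + K)/(-105 + K))
-43540/40580 + s(-207, L(-12, 14))/4192 = -43540/40580 + (4*(52 - (-1)*(-12) - 1*(-207))/(-105 - 207))/4192 = -43540*1/40580 + (4*(52 - 1*12 + 207)/(-312))*(1/4192) = -2177/2029 + (4*(-1/312)*(52 - 12 + 207))*(1/4192) = -2177/2029 + (4*(-1/312)*247)*(1/4192) = -2177/2029 - 19/6*1/4192 = -2177/2029 - 19/25152 = -54794455/51033408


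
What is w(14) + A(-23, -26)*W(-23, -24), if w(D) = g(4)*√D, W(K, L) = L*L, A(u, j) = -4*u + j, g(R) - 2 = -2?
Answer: 38016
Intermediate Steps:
g(R) = 0 (g(R) = 2 - 2 = 0)
A(u, j) = j - 4*u
W(K, L) = L²
w(D) = 0 (w(D) = 0*√D = 0)
w(14) + A(-23, -26)*W(-23, -24) = 0 + (-26 - 4*(-23))*(-24)² = 0 + (-26 + 92)*576 = 0 + 66*576 = 0 + 38016 = 38016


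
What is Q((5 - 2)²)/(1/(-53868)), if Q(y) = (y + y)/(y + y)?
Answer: -53868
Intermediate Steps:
Q(y) = 1 (Q(y) = (2*y)/((2*y)) = (2*y)*(1/(2*y)) = 1)
Q((5 - 2)²)/(1/(-53868)) = 1/1/(-53868) = 1/(-1/53868) = 1*(-53868) = -53868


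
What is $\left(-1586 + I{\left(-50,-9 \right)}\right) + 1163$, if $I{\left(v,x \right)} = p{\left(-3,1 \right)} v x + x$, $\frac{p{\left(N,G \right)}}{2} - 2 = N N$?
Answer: $9468$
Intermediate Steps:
$p{\left(N,G \right)} = 4 + 2 N^{2}$ ($p{\left(N,G \right)} = 4 + 2 N N = 4 + 2 N^{2}$)
$I{\left(v,x \right)} = x + 22 v x$ ($I{\left(v,x \right)} = \left(4 + 2 \left(-3\right)^{2}\right) v x + x = \left(4 + 2 \cdot 9\right) v x + x = \left(4 + 18\right) v x + x = 22 v x + x = x + 22 v x$)
$\left(-1586 + I{\left(-50,-9 \right)}\right) + 1163 = \left(-1586 - 9 \left(1 + 22 \left(-50\right)\right)\right) + 1163 = \left(-1586 - 9 \left(1 - 1100\right)\right) + 1163 = \left(-1586 - -9891\right) + 1163 = \left(-1586 + 9891\right) + 1163 = 8305 + 1163 = 9468$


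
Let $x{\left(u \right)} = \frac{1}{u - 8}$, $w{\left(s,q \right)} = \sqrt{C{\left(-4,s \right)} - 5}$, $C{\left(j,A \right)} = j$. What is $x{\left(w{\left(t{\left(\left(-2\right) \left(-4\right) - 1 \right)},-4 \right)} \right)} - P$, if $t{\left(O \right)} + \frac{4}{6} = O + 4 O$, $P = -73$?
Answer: $\frac{5321}{73} - \frac{3 i}{73} \approx 72.89 - 0.041096 i$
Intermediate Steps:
$t{\left(O \right)} = - \frac{2}{3} + 5 O$ ($t{\left(O \right)} = - \frac{2}{3} + \left(O + 4 O\right) = - \frac{2}{3} + 5 O$)
$w{\left(s,q \right)} = 3 i$ ($w{\left(s,q \right)} = \sqrt{-4 - 5} = \sqrt{-9} = 3 i$)
$x{\left(u \right)} = \frac{1}{-8 + u}$
$x{\left(w{\left(t{\left(\left(-2\right) \left(-4\right) - 1 \right)},-4 \right)} \right)} - P = \frac{1}{-8 + 3 i} - -73 = \frac{-8 - 3 i}{73} + 73 = 73 + \frac{-8 - 3 i}{73}$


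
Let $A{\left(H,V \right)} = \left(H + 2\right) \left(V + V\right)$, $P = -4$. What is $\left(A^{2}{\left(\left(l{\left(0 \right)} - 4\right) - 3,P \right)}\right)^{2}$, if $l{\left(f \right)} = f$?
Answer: $2560000$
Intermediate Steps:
$A{\left(H,V \right)} = 2 V \left(2 + H\right)$ ($A{\left(H,V \right)} = \left(2 + H\right) 2 V = 2 V \left(2 + H\right)$)
$\left(A^{2}{\left(\left(l{\left(0 \right)} - 4\right) - 3,P \right)}\right)^{2} = \left(\left(2 \left(-4\right) \left(2 + \left(\left(0 - 4\right) - 3\right)\right)\right)^{2}\right)^{2} = \left(\left(2 \left(-4\right) \left(2 - 7\right)\right)^{2}\right)^{2} = \left(\left(2 \left(-4\right) \left(-5\right)\right)^{2}\right)^{2} = \left(40^{2}\right)^{2} = 1600^{2} = 2560000$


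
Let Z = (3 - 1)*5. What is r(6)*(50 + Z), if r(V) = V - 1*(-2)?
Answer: 480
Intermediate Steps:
r(V) = 2 + V (r(V) = V + 2 = 2 + V)
Z = 10 (Z = 2*5 = 10)
r(6)*(50 + Z) = (2 + 6)*(50 + 10) = 8*60 = 480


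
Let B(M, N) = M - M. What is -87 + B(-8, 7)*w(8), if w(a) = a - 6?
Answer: -87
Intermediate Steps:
w(a) = -6 + a
B(M, N) = 0
-87 + B(-8, 7)*w(8) = -87 + 0*(-6 + 8) = -87 + 0*2 = -87 + 0 = -87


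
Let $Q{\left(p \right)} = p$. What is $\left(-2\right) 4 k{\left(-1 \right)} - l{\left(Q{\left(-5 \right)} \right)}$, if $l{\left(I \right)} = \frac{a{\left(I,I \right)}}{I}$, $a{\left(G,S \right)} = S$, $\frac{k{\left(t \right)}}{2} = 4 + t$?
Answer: $-49$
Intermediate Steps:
$k{\left(t \right)} = 8 + 2 t$ ($k{\left(t \right)} = 2 \left(4 + t\right) = 8 + 2 t$)
$l{\left(I \right)} = 1$ ($l{\left(I \right)} = \frac{I}{I} = 1$)
$\left(-2\right) 4 k{\left(-1 \right)} - l{\left(Q{\left(-5 \right)} \right)} = \left(-2\right) 4 \left(8 + 2 \left(-1\right)\right) - 1 = - 8 \left(8 - 2\right) - 1 = \left(-8\right) 6 - 1 = -48 - 1 = -49$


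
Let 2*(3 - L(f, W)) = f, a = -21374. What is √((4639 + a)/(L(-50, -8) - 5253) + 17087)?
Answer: √18662928790/1045 ≈ 130.73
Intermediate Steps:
L(f, W) = 3 - f/2
√((4639 + a)/(L(-50, -8) - 5253) + 17087) = √((4639 - 21374)/((3 - ½*(-50)) - 5253) + 17087) = √(-16735/((3 + 25) - 5253) + 17087) = √(-16735/(28 - 5253) + 17087) = √(-16735/(-5225) + 17087) = √(-16735*(-1/5225) + 17087) = √(3347/1045 + 17087) = √(17859262/1045) = √18662928790/1045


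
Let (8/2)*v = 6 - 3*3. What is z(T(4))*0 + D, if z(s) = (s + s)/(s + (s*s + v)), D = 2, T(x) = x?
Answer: 2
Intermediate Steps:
v = -¾ (v = (6 - 3*3)/4 = (6 - 9)/4 = (¼)*(-3) = -¾ ≈ -0.75000)
z(s) = 2*s/(-¾ + s + s²) (z(s) = (s + s)/(s + (s*s - ¾)) = (2*s)/(s + (s² - ¾)) = (2*s)/(s + (-¾ + s²)) = (2*s)/(-¾ + s + s²) = 2*s/(-¾ + s + s²))
z(T(4))*0 + D = (8*4/(-3 + 4*4 + 4*4²))*0 + 2 = (8*4/(-3 + 16 + 4*16))*0 + 2 = (8*4/(-3 + 16 + 64))*0 + 2 = (8*4/77)*0 + 2 = (8*4*(1/77))*0 + 2 = (32/77)*0 + 2 = 0 + 2 = 2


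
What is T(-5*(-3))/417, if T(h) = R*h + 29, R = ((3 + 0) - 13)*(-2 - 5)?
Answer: 1079/417 ≈ 2.5875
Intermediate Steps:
R = 70 (R = (3 - 13)*(-7) = -10*(-7) = 70)
T(h) = 29 + 70*h (T(h) = 70*h + 29 = 29 + 70*h)
T(-5*(-3))/417 = (29 + 70*(-5*(-3)))/417 = (29 + 70*15)*(1/417) = (29 + 1050)*(1/417) = 1079*(1/417) = 1079/417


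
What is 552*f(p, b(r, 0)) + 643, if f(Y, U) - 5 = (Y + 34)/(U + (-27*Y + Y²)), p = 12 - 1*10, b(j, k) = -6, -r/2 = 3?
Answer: 21337/7 ≈ 3048.1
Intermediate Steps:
r = -6 (r = -2*3 = -6)
p = 2 (p = 12 - 10 = 2)
f(Y, U) = 5 + (34 + Y)/(U + Y² - 27*Y) (f(Y, U) = 5 + (Y + 34)/(U + (-27*Y + Y²)) = 5 + (34 + Y)/(U + (Y² - 27*Y)) = 5 + (34 + Y)/(U + Y² - 27*Y))
552*f(p, b(r, 0)) + 643 = 552*((34 - 134*2 + 5*(-6) + 5*2²)/(-6 + 2² - 27*2)) + 643 = 552*((34 - 268 - 30 + 5*4)/(-6 + 4 - 54)) + 643 = 552*((34 - 268 - 30 + 20)/(-56)) + 643 = 552*(-1/56*(-244)) + 643 = 552*(61/14) + 643 = 16836/7 + 643 = 21337/7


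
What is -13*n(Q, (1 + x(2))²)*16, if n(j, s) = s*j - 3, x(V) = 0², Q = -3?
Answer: 1248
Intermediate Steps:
x(V) = 0
n(j, s) = -3 + j*s (n(j, s) = j*s - 3 = -3 + j*s)
-13*n(Q, (1 + x(2))²)*16 = -13*(-3 - 3*(1 + 0)²)*16 = -13*(-3 - 3*1²)*16 = -13*(-3 - 3*1)*16 = -13*(-3 - 3)*16 = -13*(-6)*16 = 78*16 = 1248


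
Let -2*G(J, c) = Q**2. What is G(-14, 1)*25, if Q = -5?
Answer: -625/2 ≈ -312.50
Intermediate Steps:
G(J, c) = -25/2 (G(J, c) = -1/2*(-5)**2 = -1/2*25 = -25/2)
G(-14, 1)*25 = -25/2*25 = -625/2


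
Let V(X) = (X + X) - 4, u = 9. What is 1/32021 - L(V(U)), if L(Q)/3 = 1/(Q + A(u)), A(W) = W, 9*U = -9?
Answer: -32020/32021 ≈ -0.99997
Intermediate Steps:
U = -1 (U = (⅑)*(-9) = -1)
V(X) = -4 + 2*X (V(X) = 2*X - 4 = -4 + 2*X)
L(Q) = 3/(9 + Q) (L(Q) = 3/(Q + 9) = 3/(9 + Q))
1/32021 - L(V(U)) = 1/32021 - 3/(9 + (-4 + 2*(-1))) = 1/32021 - 3/(9 + (-4 - 2)) = 1/32021 - 3/(9 - 6) = 1/32021 - 3/3 = 1/32021 - 1*1 = 1/32021 - 1 = -32020/32021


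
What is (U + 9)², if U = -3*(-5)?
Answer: 576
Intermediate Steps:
U = 15
(U + 9)² = (15 + 9)² = 24² = 576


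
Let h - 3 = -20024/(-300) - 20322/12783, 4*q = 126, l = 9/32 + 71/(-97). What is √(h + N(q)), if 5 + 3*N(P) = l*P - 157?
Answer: √23183839743913653/49598040 ≈ 3.0699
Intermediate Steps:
l = -1399/3104 (l = 9*(1/32) + 71*(-1/97) = 9/32 - 71/97 = -1399/3104 ≈ -0.45071)
q = 63/2 (q = (¼)*126 = 63/2 ≈ 31.500)
h = 21781241/319575 (h = 3 + (-20024/(-300) - 20322/12783) = 3 + (-20024*(-1/300) - 20322*1/12783) = 3 + (5006/75 - 6774/4261) = 3 + 20822516/319575 = 21781241/319575 ≈ 68.157)
N(P) = -54 - 1399*P/9312 (N(P) = -5/3 + (-1399*P/3104 - 157)/3 = -5/3 + (-157 - 1399*P/3104)/3 = -5/3 + (-157/3 - 1399*P/9312) = -54 - 1399*P/9312)
√(h + N(q)) = √(21781241/319575 + (-54 - 1399/9312*63/2)) = √(21781241/319575 + (-54 - 29379/6208)) = √(21781241/319575 - 364611/6208) = √(18697383803/1983921600) = √23183839743913653/49598040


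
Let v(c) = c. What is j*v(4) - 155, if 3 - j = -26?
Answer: -39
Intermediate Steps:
j = 29 (j = 3 - 1*(-26) = 3 + 26 = 29)
j*v(4) - 155 = 29*4 - 155 = 116 - 155 = -39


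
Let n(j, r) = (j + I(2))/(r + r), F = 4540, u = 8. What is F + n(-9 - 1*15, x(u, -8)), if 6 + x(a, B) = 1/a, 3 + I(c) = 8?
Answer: 213456/47 ≈ 4541.6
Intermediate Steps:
I(c) = 5 (I(c) = -3 + 8 = 5)
x(a, B) = -6 + 1/a
n(j, r) = (5 + j)/(2*r) (n(j, r) = (j + 5)/(r + r) = (5 + j)/((2*r)) = (5 + j)*(1/(2*r)) = (5 + j)/(2*r))
F + n(-9 - 1*15, x(u, -8)) = 4540 + (5 + (-9 - 1*15))/(2*(-6 + 1/8)) = 4540 + (5 + (-9 - 15))/(2*(-6 + ⅛)) = 4540 + (5 - 24)/(2*(-47/8)) = 4540 + (½)*(-8/47)*(-19) = 4540 + 76/47 = 213456/47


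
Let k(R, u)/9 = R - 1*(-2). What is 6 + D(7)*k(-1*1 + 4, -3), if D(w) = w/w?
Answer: 51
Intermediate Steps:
D(w) = 1
k(R, u) = 18 + 9*R (k(R, u) = 9*(R - 1*(-2)) = 9*(R + 2) = 9*(2 + R) = 18 + 9*R)
6 + D(7)*k(-1*1 + 4, -3) = 6 + 1*(18 + 9*(-1*1 + 4)) = 6 + 1*(18 + 9*(-1 + 4)) = 6 + 1*(18 + 9*3) = 6 + 1*(18 + 27) = 6 + 1*45 = 6 + 45 = 51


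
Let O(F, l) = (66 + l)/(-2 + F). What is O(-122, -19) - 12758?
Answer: -1582039/124 ≈ -12758.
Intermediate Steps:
O(F, l) = (66 + l)/(-2 + F)
O(-122, -19) - 12758 = (66 - 19)/(-2 - 122) - 12758 = 47/(-124) - 12758 = -1/124*47 - 12758 = -47/124 - 12758 = -1582039/124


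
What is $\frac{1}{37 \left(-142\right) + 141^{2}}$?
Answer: $\frac{1}{14627} \approx 6.8367 \cdot 10^{-5}$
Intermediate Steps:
$\frac{1}{37 \left(-142\right) + 141^{2}} = \frac{1}{-5254 + 19881} = \frac{1}{14627}$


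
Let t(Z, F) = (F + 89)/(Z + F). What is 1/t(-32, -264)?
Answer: 296/175 ≈ 1.6914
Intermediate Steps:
t(Z, F) = (89 + F)/(F + Z)
1/t(-32, -264) = 1/((89 - 264)/(-264 - 32)) = 1/(-175/(-296)) = 1/(-1/296*(-175)) = 1/(175/296) = 296/175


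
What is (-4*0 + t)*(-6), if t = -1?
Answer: 6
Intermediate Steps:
(-4*0 + t)*(-6) = (-4*0 - 1)*(-6) = (0 - 1)*(-6) = -1*(-6) = 6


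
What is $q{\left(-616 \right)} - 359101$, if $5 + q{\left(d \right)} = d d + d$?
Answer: $19734$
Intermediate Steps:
$q{\left(d \right)} = -5 + d + d^{2}$ ($q{\left(d \right)} = -5 + \left(d d + d\right) = -5 + \left(d^{2} + d\right) = -5 + \left(d + d^{2}\right) = -5 + d + d^{2}$)
$q{\left(-616 \right)} - 359101 = \left(-5 - 616 + \left(-616\right)^{2}\right) - 359101 = \left(-5 - 616 + 379456\right) - 359101 = 378835 - 359101 = 19734$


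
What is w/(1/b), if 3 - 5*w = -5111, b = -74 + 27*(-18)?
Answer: -572768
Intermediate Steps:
b = -560 (b = -74 - 486 = -560)
w = 5114/5 (w = ⅗ - ⅕*(-5111) = ⅗ + 5111/5 = 5114/5 ≈ 1022.8)
w/(1/b) = 5114/(5*(1/(-560))) = 5114/(5*(-1/560)) = (5114/5)*(-560) = -572768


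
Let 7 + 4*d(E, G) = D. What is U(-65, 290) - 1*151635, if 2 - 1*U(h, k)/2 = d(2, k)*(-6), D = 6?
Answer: -151634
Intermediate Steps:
d(E, G) = -1/4 (d(E, G) = -7/4 + (1/4)*6 = -7/4 + 3/2 = -1/4)
U(h, k) = 1 (U(h, k) = 4 - (-1)*(-6)/2 = 4 - 2*3/2 = 4 - 3 = 1)
U(-65, 290) - 1*151635 = 1 - 1*151635 = 1 - 151635 = -151634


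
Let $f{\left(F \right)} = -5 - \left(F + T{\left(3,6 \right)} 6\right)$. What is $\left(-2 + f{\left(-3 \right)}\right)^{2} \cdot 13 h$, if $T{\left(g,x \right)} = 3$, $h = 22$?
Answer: $138424$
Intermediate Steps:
$f{\left(F \right)} = -23 - F$ ($f{\left(F \right)} = -5 - \left(F + 3 \cdot 6\right) = -5 - \left(F + 18\right) = -5 - \left(18 + F\right) = -23 - F$)
$\left(-2 + f{\left(-3 \right)}\right)^{2} \cdot 13 h = \left(-2 - 20\right)^{2} \cdot 13 \cdot 22 = \left(-22\right)^{2} \cdot 13 \cdot 22 = 484 \cdot 13 \cdot 22 = 6292 \cdot 22 = 138424$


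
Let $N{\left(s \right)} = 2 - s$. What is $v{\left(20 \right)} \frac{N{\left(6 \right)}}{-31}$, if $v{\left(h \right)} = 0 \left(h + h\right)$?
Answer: $0$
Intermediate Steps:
$v{\left(h \right)} = 0$ ($v{\left(h \right)} = 0 \cdot 2 h = 0$)
$v{\left(20 \right)} \frac{N{\left(6 \right)}}{-31} = 0 \frac{2 - 6}{-31} = 0 \left(2 - 6\right) \left(- \frac{1}{31}\right) = 0 \left(\left(-4\right) \left(- \frac{1}{31}\right)\right) = 0 \cdot \frac{4}{31} = 0$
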